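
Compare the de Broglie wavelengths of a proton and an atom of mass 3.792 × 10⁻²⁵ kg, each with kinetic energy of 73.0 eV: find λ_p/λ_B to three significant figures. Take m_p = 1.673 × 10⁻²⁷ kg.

λ_p/λ_B = 15.1

At fixed KE, p = √(2mKE) so λ = h/p ∝ 1/√m.
λ_p/λ_B = √(m_B/m_p) = √(3.792 × 10⁻²⁵/1.673 × 10⁻²⁷) = √(226.7) = 15.1.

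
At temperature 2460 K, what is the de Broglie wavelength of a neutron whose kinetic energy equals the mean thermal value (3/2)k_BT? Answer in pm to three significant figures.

λ = 50.7 pm

KE = (3/2)k_BT = 1.5 × 1.381 × 10⁻²³ × 2460 = 5.096 × 10⁻²⁰ J.
p = √(2mKE) = √(2 × 1.675 × 10⁻²⁷ × 5.096 × 10⁻²⁰) = 1.307 × 10⁻²³ kg·m/s.
λ = h/p = 5.07 × 10⁻¹¹ m = 50.7 pm.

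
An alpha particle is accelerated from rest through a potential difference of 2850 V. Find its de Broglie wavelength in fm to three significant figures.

λ = 190 fm

KE = 2eV = 2 × 1.602 × 10⁻¹⁹ × 2850 = 9.131 × 10⁻¹⁶ J.
p = √(2mKE) = √(2 × 6.645 × 10⁻²⁷ × 9.131 × 10⁻¹⁶) = 3.484 × 10⁻²¹ kg·m/s.
λ = h/p = 6.626 × 10⁻³⁴ / 3.484 × 10⁻²¹ = 1.90 × 10⁻¹³ m = 190 fm.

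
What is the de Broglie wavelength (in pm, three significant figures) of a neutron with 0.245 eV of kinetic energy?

λ = 57.8 pm

KE = 0.245 eV = 3.925 × 10⁻²⁰ J.
p = √(2mKE) = √(2 × 1.675 × 10⁻²⁷ × 3.925 × 10⁻²⁰) = 1.147 × 10⁻²³ kg·m/s.
λ = h/p = 6.626 × 10⁻³⁴ / 1.147 × 10⁻²³ = 5.78 × 10⁻¹¹ m = 57.8 pm.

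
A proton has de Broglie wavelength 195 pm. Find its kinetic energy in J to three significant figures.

p = h/λ = 6.626 × 10⁻³⁴ / 1.950 × 10⁻¹⁰ = 3.398 × 10⁻²⁴ kg·m/s.
KE = p²/(2m) = (3.398 × 10⁻²⁴)² / (2 × 1.673 × 10⁻²⁷) = 3.451 × 10⁻²¹ J = 3.45 × 10⁻²¹ J.

KE = 3.45 × 10⁻²¹ J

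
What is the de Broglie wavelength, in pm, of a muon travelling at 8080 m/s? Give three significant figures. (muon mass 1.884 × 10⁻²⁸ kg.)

p = mv = 1.884 × 10⁻²⁸ × 8080 = 1.522 × 10⁻²⁴ kg·m/s.
λ = h/p = 6.626 × 10⁻³⁴ / 1.522 × 10⁻²⁴ = 4.35 × 10⁻¹⁰ m = 435 pm.

λ = 435 pm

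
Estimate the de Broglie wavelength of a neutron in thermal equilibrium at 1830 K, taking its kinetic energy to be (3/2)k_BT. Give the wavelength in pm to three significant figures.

KE = (3/2)k_BT = 1.5 × 1.381 × 10⁻²³ × 1830 = 3.791 × 10⁻²⁰ J.
p = √(2mKE) = √(2 × 1.675 × 10⁻²⁷ × 3.791 × 10⁻²⁰) = 1.127 × 10⁻²³ kg·m/s.
λ = h/p = 5.88 × 10⁻¹¹ m = 58.8 pm.

λ = 58.8 pm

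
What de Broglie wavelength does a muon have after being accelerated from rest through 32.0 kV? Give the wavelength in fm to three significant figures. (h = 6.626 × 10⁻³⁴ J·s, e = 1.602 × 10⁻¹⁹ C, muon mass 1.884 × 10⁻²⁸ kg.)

λ = 477 fm

KE = eV = 1.602 × 10⁻¹⁹ × 3.200 × 10⁴ = 5.126 × 10⁻¹⁵ J.
p = √(2mKE) = √(2 × 1.884 × 10⁻²⁸ × 5.126 × 10⁻¹⁵) = 1.390 × 10⁻²¹ kg·m/s.
λ = h/p = 6.626 × 10⁻³⁴ / 1.390 × 10⁻²¹ = 4.77 × 10⁻¹³ m = 477 fm.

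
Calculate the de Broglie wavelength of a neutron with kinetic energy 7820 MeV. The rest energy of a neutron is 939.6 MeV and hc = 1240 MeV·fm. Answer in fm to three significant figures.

Total energy E = KE + m₀c² = 7820 + 939.6 = 8759.6 MeV.
(pc)² = E² − (m₀c²)² = (8759.6)² − (939.6)² = 7.585 × 10⁷ MeV², so pc = 8709 MeV.
λ = hc/(pc) = 1240 MeV·fm / 8709 MeV = 0.142 fm.

λ = 0.142 fm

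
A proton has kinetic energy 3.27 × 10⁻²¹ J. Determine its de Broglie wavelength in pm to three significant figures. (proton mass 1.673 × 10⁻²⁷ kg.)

λ = 200 pm

p = √(2mKE) = √(2 × 1.673 × 10⁻²⁷ × 3.270 × 10⁻²¹) = 3.308 × 10⁻²⁴ kg·m/s.
λ = h/p = 6.626 × 10⁻³⁴ / 3.308 × 10⁻²⁴ = 2.00 × 10⁻¹⁰ m = 200 pm.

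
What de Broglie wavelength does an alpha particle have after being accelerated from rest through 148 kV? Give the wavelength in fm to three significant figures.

λ = 26.4 fm

KE = 2eV = 2 × 1.602 × 10⁻¹⁹ × 1.480 × 10⁵ = 4.742 × 10⁻¹⁴ J.
p = √(2mKE) = √(2 × 6.645 × 10⁻²⁷ × 4.742 × 10⁻¹⁴) = 2.510 × 10⁻²⁰ kg·m/s.
λ = h/p = 6.626 × 10⁻³⁴ / 2.510 × 10⁻²⁰ = 2.64 × 10⁻¹⁴ m = 26.4 fm.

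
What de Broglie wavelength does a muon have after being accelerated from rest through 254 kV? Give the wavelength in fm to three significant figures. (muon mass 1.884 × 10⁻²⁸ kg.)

KE = eV = 1.602 × 10⁻¹⁹ × 2.540 × 10⁵ = 4.069 × 10⁻¹⁴ J.
p = √(2mKE) = √(2 × 1.884 × 10⁻²⁸ × 4.069 × 10⁻¹⁴) = 3.916 × 10⁻²¹ kg·m/s.
λ = h/p = 6.626 × 10⁻³⁴ / 3.916 × 10⁻²¹ = 1.69 × 10⁻¹³ m = 169 fm.

λ = 169 fm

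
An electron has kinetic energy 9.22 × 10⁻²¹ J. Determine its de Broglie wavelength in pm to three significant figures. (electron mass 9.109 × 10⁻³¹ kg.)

λ = 5110 pm

p = √(2mKE) = √(2 × 9.109 × 10⁻³¹ × 9.220 × 10⁻²¹) = 1.296 × 10⁻²⁵ kg·m/s.
λ = h/p = 6.626 × 10⁻³⁴ / 1.296 × 10⁻²⁵ = 5.11 × 10⁻⁹ m = 5110 pm.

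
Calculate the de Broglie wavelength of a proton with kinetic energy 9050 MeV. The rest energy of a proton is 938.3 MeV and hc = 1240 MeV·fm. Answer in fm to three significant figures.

Total energy E = KE + m₀c² = 9050 + 938.3 = 9988.3 MeV.
(pc)² = E² − (m₀c²)² = (9988.3)² − (938.3)² = 9.889 × 10⁷ MeV², so pc = 9944 MeV.
λ = hc/(pc) = 1240 MeV·fm / 9944 MeV = 0.125 fm.

λ = 0.125 fm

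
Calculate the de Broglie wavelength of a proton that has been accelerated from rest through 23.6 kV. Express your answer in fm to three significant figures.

KE = eV = 1.602 × 10⁻¹⁹ × 2.360 × 10⁴ = 3.781 × 10⁻¹⁵ J.
p = √(2mKE) = √(2 × 1.673 × 10⁻²⁷ × 3.781 × 10⁻¹⁵) = 3.557 × 10⁻²¹ kg·m/s.
λ = h/p = 6.626 × 10⁻³⁴ / 3.557 × 10⁻²¹ = 1.86 × 10⁻¹³ m = 186 fm.

λ = 186 fm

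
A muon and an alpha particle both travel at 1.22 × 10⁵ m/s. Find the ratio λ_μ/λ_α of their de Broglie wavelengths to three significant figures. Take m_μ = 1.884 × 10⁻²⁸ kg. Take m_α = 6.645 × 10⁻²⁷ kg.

λ_μ/λ_α = 35.3

At fixed v, p = mv so λ = h/(mv) ∝ 1/m.
λ_μ/λ_α = m_α/m_μ = 6.645 × 10⁻²⁷/1.884 × 10⁻²⁸ = 35.3.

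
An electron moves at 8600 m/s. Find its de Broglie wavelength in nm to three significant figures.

λ = 84.6 nm

p = mv = 9.109 × 10⁻³¹ × 8600 = 7.834 × 10⁻²⁷ kg·m/s.
λ = h/p = 6.626 × 10⁻³⁴ / 7.834 × 10⁻²⁷ = 8.46 × 10⁻⁸ m = 84.6 nm.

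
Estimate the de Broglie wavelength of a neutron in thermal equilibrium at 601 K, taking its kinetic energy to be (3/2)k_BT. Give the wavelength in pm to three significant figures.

λ = 103 pm

KE = (3/2)k_BT = 1.5 × 1.381 × 10⁻²³ × 601 = 1.245 × 10⁻²⁰ J.
p = √(2mKE) = √(2 × 1.675 × 10⁻²⁷ × 1.245 × 10⁻²⁰) = 6.458 × 10⁻²⁴ kg·m/s.
λ = h/p = 1.03 × 10⁻¹⁰ m = 103 pm.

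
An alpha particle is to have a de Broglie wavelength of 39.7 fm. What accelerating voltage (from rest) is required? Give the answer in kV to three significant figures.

p = h/λ = 6.626 × 10⁻³⁴ / 3.970 × 10⁻¹⁴ = 1.669 × 10⁻²⁰ kg·m/s.
KE = p²/(2m) = 2.096 × 10⁻¹⁴ J.
V = KE/2e = 2.096 × 10⁻¹⁴ / (2 × 1.602 × 10⁻¹⁹) = 65.4 kV.

V = 65.4 kV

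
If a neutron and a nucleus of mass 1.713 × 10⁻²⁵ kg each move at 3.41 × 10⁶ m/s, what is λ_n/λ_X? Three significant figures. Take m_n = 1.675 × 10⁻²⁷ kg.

λ_n/λ_X = 102

At fixed v, p = mv so λ = h/(mv) ∝ 1/m.
λ_n/λ_X = m_X/m_n = 1.713 × 10⁻²⁵/1.675 × 10⁻²⁷ = 102.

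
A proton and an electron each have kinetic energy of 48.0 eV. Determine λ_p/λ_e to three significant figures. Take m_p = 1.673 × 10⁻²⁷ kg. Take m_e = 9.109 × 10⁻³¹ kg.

At fixed KE, p = √(2mKE) so λ = h/p ∝ 1/√m.
λ_p/λ_e = √(m_e/m_p) = √(9.109 × 10⁻³¹/1.673 × 10⁻²⁷) = √(5.445 × 10⁻⁴) = 0.0233.

λ_p/λ_e = 0.0233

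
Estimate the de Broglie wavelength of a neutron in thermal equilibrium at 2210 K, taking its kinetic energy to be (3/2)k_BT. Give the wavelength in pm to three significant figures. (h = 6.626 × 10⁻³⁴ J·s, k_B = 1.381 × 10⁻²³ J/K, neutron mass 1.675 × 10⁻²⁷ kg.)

λ = 53.5 pm

KE = (3/2)k_BT = 1.5 × 1.381 × 10⁻²³ × 2210 = 4.578 × 10⁻²⁰ J.
p = √(2mKE) = √(2 × 1.675 × 10⁻²⁷ × 4.578 × 10⁻²⁰) = 1.238 × 10⁻²³ kg·m/s.
λ = h/p = 5.35 × 10⁻¹¹ m = 53.5 pm.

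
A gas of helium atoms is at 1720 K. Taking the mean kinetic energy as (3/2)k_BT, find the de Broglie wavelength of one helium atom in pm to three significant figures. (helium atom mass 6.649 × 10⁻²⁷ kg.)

λ = 30.4 pm

KE = (3/2)k_BT = 1.5 × 1.381 × 10⁻²³ × 1720 = 3.563 × 10⁻²⁰ J.
p = √(2mKE) = √(2 × 6.649 × 10⁻²⁷ × 3.563 × 10⁻²⁰) = 2.177 × 10⁻²³ kg·m/s.
λ = h/p = 3.04 × 10⁻¹¹ m = 30.4 pm.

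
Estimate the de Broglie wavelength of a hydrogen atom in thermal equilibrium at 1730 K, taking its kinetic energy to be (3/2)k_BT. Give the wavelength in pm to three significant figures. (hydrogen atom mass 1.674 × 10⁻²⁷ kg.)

KE = (3/2)k_BT = 1.5 × 1.381 × 10⁻²³ × 1730 = 3.584 × 10⁻²⁰ J.
p = √(2mKE) = √(2 × 1.674 × 10⁻²⁷ × 3.584 × 10⁻²⁰) = 1.095 × 10⁻²³ kg·m/s.
λ = h/p = 6.05 × 10⁻¹¹ m = 60.5 pm.

λ = 60.5 pm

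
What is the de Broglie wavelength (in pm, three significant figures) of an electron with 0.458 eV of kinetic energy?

λ = 1810 pm

KE = 0.458 eV = 7.337 × 10⁻²⁰ J.
p = √(2mKE) = √(2 × 9.109 × 10⁻³¹ × 7.337 × 10⁻²⁰) = 3.656 × 10⁻²⁵ kg·m/s.
λ = h/p = 6.626 × 10⁻³⁴ / 3.656 × 10⁻²⁵ = 1.81 × 10⁻⁹ m = 1810 pm.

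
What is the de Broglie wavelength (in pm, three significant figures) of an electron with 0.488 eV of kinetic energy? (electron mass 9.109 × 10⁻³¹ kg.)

λ = 1760 pm

KE = 0.488 eV = 7.818 × 10⁻²⁰ J.
p = √(2mKE) = √(2 × 9.109 × 10⁻³¹ × 7.818 × 10⁻²⁰) = 3.774 × 10⁻²⁵ kg·m/s.
λ = h/p = 6.626 × 10⁻³⁴ / 3.774 × 10⁻²⁵ = 1.76 × 10⁻⁹ m = 1760 pm.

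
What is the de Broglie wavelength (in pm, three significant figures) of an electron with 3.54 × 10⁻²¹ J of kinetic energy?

λ = 8250 pm

p = √(2mKE) = √(2 × 9.109 × 10⁻³¹ × 3.540 × 10⁻²¹) = 8.031 × 10⁻²⁶ kg·m/s.
λ = h/p = 6.626 × 10⁻³⁴ / 8.031 × 10⁻²⁶ = 8.25 × 10⁻⁹ m = 8250 pm.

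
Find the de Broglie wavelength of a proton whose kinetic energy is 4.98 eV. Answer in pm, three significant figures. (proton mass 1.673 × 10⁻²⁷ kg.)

KE = 4.98 eV = 7.978 × 10⁻¹⁹ J.
p = √(2mKE) = √(2 × 1.673 × 10⁻²⁷ × 7.978 × 10⁻¹⁹) = 5.167 × 10⁻²³ kg·m/s.
λ = h/p = 6.626 × 10⁻³⁴ / 5.167 × 10⁻²³ = 1.28 × 10⁻¹¹ m = 12.8 pm.

λ = 12.8 pm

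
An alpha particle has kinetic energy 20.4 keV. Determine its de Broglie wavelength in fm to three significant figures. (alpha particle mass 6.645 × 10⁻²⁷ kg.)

KE = 20.4 keV = 3.268 × 10⁻¹⁵ J.
p = √(2mKE) = √(2 × 6.645 × 10⁻²⁷ × 3.268 × 10⁻¹⁵) = 6.590 × 10⁻²¹ kg·m/s.
λ = h/p = 6.626 × 10⁻³⁴ / 6.590 × 10⁻²¹ = 1.01 × 10⁻¹³ m = 101 fm.

λ = 101 fm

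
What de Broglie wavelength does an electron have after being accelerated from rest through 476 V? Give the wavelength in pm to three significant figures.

λ = 56.2 pm

KE = eV = 1.602 × 10⁻¹⁹ × 476.0 = 7.626 × 10⁻¹⁷ J.
p = √(2mKE) = √(2 × 9.109 × 10⁻³¹ × 7.626 × 10⁻¹⁷) = 1.179 × 10⁻²³ kg·m/s.
λ = h/p = 6.626 × 10⁻³⁴ / 1.179 × 10⁻²³ = 5.62 × 10⁻¹¹ m = 56.2 pm.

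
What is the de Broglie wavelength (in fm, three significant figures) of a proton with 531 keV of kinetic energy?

λ = 39.3 fm

KE = 531 keV = 8.507 × 10⁻¹⁴ J.
p = √(2mKE) = √(2 × 1.673 × 10⁻²⁷ × 8.507 × 10⁻¹⁴) = 1.687 × 10⁻²⁰ kg·m/s.
λ = h/p = 6.626 × 10⁻³⁴ / 1.687 × 10⁻²⁰ = 3.93 × 10⁻¹⁴ m = 39.3 fm.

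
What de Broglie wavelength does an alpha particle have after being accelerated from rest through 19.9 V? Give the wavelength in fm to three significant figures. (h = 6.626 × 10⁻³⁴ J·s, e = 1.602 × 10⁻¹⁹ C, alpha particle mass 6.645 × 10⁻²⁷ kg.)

λ = 2280 fm

KE = 2eV = 2 × 1.602 × 10⁻¹⁹ × 19.90 = 6.376 × 10⁻¹⁸ J.
p = √(2mKE) = √(2 × 6.645 × 10⁻²⁷ × 6.376 × 10⁻¹⁸) = 2.911 × 10⁻²² kg·m/s.
λ = h/p = 6.626 × 10⁻³⁴ / 2.911 × 10⁻²² = 2.28 × 10⁻¹² m = 2280 fm.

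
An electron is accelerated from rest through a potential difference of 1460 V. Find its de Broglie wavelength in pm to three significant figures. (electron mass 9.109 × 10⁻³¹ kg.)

KE = eV = 1.602 × 10⁻¹⁹ × 1460 = 2.339 × 10⁻¹⁶ J.
p = √(2mKE) = √(2 × 9.109 × 10⁻³¹ × 2.339 × 10⁻¹⁶) = 2.064 × 10⁻²³ kg·m/s.
λ = h/p = 6.626 × 10⁻³⁴ / 2.064 × 10⁻²³ = 3.21 × 10⁻¹¹ m = 32.1 pm.

λ = 32.1 pm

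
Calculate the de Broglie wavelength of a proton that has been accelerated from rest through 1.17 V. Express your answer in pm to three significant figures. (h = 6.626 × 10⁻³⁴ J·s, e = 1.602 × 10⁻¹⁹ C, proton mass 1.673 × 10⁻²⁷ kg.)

KE = eV = 1.602 × 10⁻¹⁹ × 1.170 = 1.874 × 10⁻¹⁹ J.
p = √(2mKE) = √(2 × 1.673 × 10⁻²⁷ × 1.874 × 10⁻¹⁹) = 2.504 × 10⁻²³ kg·m/s.
λ = h/p = 6.626 × 10⁻³⁴ / 2.504 × 10⁻²³ = 2.65 × 10⁻¹¹ m = 26.5 pm.

λ = 26.5 pm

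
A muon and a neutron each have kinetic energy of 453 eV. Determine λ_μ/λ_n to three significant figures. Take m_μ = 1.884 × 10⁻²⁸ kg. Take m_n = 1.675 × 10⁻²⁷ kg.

At fixed KE, p = √(2mKE) so λ = h/p ∝ 1/√m.
λ_μ/λ_n = √(m_n/m_μ) = √(1.675 × 10⁻²⁷/1.884 × 10⁻²⁸) = √(8.891) = 2.98.

λ_μ/λ_n = 2.98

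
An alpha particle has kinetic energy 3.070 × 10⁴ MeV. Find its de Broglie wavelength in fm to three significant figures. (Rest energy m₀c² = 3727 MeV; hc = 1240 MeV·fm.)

Total energy E = KE + m₀c² = 3.070 × 10⁴ + 3727 = 34427 MeV.
(pc)² = E² − (m₀c²)² = (34427)² − (3727)² = 1.171 × 10⁹ MeV², so pc = 3.422 × 10⁴ MeV.
λ = hc/(pc) = 1240 MeV·fm / 3.422 × 10⁴ MeV = 0.0362 fm.

λ = 0.0362 fm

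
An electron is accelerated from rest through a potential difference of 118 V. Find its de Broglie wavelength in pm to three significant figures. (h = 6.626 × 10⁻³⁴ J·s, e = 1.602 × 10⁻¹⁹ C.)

λ = 113 pm

KE = eV = 1.602 × 10⁻¹⁹ × 118.0 = 1.890 × 10⁻¹⁷ J.
p = √(2mKE) = √(2 × 9.109 × 10⁻³¹ × 1.890 × 10⁻¹⁷) = 5.868 × 10⁻²⁴ kg·m/s.
λ = h/p = 6.626 × 10⁻³⁴ / 5.868 × 10⁻²⁴ = 1.13 × 10⁻¹⁰ m = 113 pm.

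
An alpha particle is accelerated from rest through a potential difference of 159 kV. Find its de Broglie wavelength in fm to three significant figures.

KE = 2eV = 2 × 1.602 × 10⁻¹⁹ × 1.590 × 10⁵ = 5.094 × 10⁻¹⁴ J.
p = √(2mKE) = √(2 × 6.645 × 10⁻²⁷ × 5.094 × 10⁻¹⁴) = 2.602 × 10⁻²⁰ kg·m/s.
λ = h/p = 6.626 × 10⁻³⁴ / 2.602 × 10⁻²⁰ = 2.55 × 10⁻¹⁴ m = 25.5 fm.

λ = 25.5 fm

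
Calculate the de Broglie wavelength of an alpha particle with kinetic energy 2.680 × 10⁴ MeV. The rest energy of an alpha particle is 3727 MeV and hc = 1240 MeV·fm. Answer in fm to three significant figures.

Total energy E = KE + m₀c² = 2.680 × 10⁴ + 3727 = 30527 MeV.
(pc)² = E² − (m₀c²)² = (30527)² − (3727)² = 9.180 × 10⁸ MeV², so pc = 3.030 × 10⁴ MeV.
λ = hc/(pc) = 1240 MeV·fm / 3.030 × 10⁴ MeV = 0.0409 fm.

λ = 0.0409 fm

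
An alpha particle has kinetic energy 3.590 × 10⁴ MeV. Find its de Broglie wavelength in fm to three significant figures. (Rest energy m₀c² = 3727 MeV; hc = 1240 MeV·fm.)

λ = 0.0314 fm

Total energy E = KE + m₀c² = 3.590 × 10⁴ + 3727 = 39627 MeV.
(pc)² = E² − (m₀c²)² = (39627)² − (3727)² = 1.556 × 10⁹ MeV², so pc = 3.945 × 10⁴ MeV.
λ = hc/(pc) = 1240 MeV·fm / 3.945 × 10⁴ MeV = 0.0314 fm.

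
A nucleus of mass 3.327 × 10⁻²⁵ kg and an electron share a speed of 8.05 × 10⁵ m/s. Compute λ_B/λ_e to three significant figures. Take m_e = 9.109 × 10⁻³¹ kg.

At fixed v, p = mv so λ = h/(mv) ∝ 1/m.
λ_B/λ_e = m_e/m_B = 9.109 × 10⁻³¹/3.327 × 10⁻²⁵ = 2.74 × 10⁻⁶.

λ_B/λ_e = 2.74 × 10⁻⁶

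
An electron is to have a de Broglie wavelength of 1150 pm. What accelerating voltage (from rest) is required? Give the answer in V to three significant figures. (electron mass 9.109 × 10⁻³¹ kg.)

p = h/λ = 6.626 × 10⁻³⁴ / 1.150 × 10⁻⁹ = 5.762 × 10⁻²⁵ kg·m/s.
KE = p²/(2m) = 1.822 × 10⁻¹⁹ J.
V = KE/e = 1.822 × 10⁻¹⁹ / (1.602 × 10⁻¹⁹) = 1.14 V.

V = 1.14 V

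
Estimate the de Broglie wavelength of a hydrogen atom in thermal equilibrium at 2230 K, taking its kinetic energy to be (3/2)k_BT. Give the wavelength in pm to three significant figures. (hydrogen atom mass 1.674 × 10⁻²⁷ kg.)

KE = (3/2)k_BT = 1.5 × 1.381 × 10⁻²³ × 2230 = 4.619 × 10⁻²⁰ J.
p = √(2mKE) = √(2 × 1.674 × 10⁻²⁷ × 4.619 × 10⁻²⁰) = 1.244 × 10⁻²³ kg·m/s.
λ = h/p = 5.33 × 10⁻¹¹ m = 53.3 pm.

λ = 53.3 pm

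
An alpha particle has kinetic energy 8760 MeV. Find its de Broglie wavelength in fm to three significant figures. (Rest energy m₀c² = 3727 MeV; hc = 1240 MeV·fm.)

Total energy E = KE + m₀c² = 8760 + 3727 = 12487 MeV.
(pc)² = E² − (m₀c²)² = (12487)² − (3727)² = 1.420 × 10⁸ MeV², so pc = 1.192 × 10⁴ MeV.
λ = hc/(pc) = 1240 MeV·fm / 1.192 × 10⁴ MeV = 0.104 fm.

λ = 0.104 fm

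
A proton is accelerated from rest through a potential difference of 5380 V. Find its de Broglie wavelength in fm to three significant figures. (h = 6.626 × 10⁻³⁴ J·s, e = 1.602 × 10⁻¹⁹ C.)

λ = 390 fm

KE = eV = 1.602 × 10⁻¹⁹ × 5380 = 8.619 × 10⁻¹⁶ J.
p = √(2mKE) = √(2 × 1.673 × 10⁻²⁷ × 8.619 × 10⁻¹⁶) = 1.698 × 10⁻²¹ kg·m/s.
λ = h/p = 6.626 × 10⁻³⁴ / 1.698 × 10⁻²¹ = 3.90 × 10⁻¹³ m = 390 fm.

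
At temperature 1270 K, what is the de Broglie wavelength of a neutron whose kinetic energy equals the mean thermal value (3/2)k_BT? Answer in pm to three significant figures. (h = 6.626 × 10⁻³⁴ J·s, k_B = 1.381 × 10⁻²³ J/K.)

λ = 70.6 pm

KE = (3/2)k_BT = 1.5 × 1.381 × 10⁻²³ × 1270 = 2.631 × 10⁻²⁰ J.
p = √(2mKE) = √(2 × 1.675 × 10⁻²⁷ × 2.631 × 10⁻²⁰) = 9.388 × 10⁻²⁴ kg·m/s.
λ = h/p = 7.06 × 10⁻¹¹ m = 70.6 pm.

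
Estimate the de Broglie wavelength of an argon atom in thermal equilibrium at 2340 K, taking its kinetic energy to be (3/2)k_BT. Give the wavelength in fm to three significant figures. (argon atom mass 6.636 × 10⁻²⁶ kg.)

KE = (3/2)k_BT = 1.5 × 1.381 × 10⁻²³ × 2340 = 4.847 × 10⁻²⁰ J.
p = √(2mKE) = √(2 × 6.636 × 10⁻²⁶ × 4.847 × 10⁻²⁰) = 8.021 × 10⁻²³ kg·m/s.
λ = h/p = 8.26 × 10⁻¹² m = 8260 fm.

λ = 8260 fm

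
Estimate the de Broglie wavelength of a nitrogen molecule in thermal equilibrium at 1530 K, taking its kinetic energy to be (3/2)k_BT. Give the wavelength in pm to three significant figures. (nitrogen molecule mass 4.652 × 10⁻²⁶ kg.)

λ = 12.2 pm

KE = (3/2)k_BT = 1.5 × 1.381 × 10⁻²³ × 1530 = 3.169 × 10⁻²⁰ J.
p = √(2mKE) = √(2 × 4.652 × 10⁻²⁶ × 3.169 × 10⁻²⁰) = 5.430 × 10⁻²³ kg·m/s.
λ = h/p = 1.22 × 10⁻¹¹ m = 12.2 pm.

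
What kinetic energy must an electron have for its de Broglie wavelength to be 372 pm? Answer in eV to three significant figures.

p = h/λ = 6.626 × 10⁻³⁴ / 3.720 × 10⁻¹⁰ = 1.781 × 10⁻²⁴ kg·m/s.
KE = p²/(2m) = (1.781 × 10⁻²⁴)² / (2 × 9.109 × 10⁻³¹) = 1.741 × 10⁻¹⁸ J = 10.9 eV.

KE = 10.9 eV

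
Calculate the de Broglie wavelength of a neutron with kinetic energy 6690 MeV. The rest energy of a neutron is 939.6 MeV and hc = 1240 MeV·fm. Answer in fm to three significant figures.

Total energy E = KE + m₀c² = 6690 + 939.6 = 7629.6 MeV.
(pc)² = E² − (m₀c²)² = (7629.6)² − (939.6)² = 5.733 × 10⁷ MeV², so pc = 7572 MeV.
λ = hc/(pc) = 1240 MeV·fm / 7572 MeV = 0.164 fm.

λ = 0.164 fm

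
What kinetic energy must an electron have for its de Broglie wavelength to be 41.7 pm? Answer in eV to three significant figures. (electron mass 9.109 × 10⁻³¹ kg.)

KE = 865 eV

p = h/λ = 6.626 × 10⁻³⁴ / 4.170 × 10⁻¹¹ = 1.589 × 10⁻²³ kg·m/s.
KE = p²/(2m) = (1.589 × 10⁻²³)² / (2 × 9.109 × 10⁻³¹) = 1.386 × 10⁻¹⁶ J = 865 eV.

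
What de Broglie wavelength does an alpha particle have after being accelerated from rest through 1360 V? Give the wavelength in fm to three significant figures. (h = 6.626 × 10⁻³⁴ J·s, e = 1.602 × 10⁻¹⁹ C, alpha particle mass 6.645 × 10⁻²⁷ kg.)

λ = 275 fm

KE = 2eV = 2 × 1.602 × 10⁻¹⁹ × 1360 = 4.357 × 10⁻¹⁶ J.
p = √(2mKE) = √(2 × 6.645 × 10⁻²⁷ × 4.357 × 10⁻¹⁶) = 2.406 × 10⁻²¹ kg·m/s.
λ = h/p = 6.626 × 10⁻³⁴ / 2.406 × 10⁻²¹ = 2.75 × 10⁻¹³ m = 275 fm.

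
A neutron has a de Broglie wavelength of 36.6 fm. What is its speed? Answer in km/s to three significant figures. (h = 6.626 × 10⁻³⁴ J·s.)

p = h/λ = 6.626 × 10⁻³⁴ / 3.660 × 10⁻¹⁴ = 1.810 × 10⁻²⁰ kg·m/s.
v = p/m = 1.810 × 10⁻²⁰ / 1.675 × 10⁻²⁷ = 1.08 × 10⁷ m/s = 1.08 × 10⁴ km/s.

v = 1.08 × 10⁴ km/s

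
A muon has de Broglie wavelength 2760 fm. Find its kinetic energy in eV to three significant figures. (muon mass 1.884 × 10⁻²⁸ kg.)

p = h/λ = 6.626 × 10⁻³⁴ / 2.760 × 10⁻¹² = 2.401 × 10⁻²² kg·m/s.
KE = p²/(2m) = (2.401 × 10⁻²²)² / (2 × 1.884 × 10⁻²⁸) = 1.530 × 10⁻¹⁶ J = 955 eV.

KE = 955 eV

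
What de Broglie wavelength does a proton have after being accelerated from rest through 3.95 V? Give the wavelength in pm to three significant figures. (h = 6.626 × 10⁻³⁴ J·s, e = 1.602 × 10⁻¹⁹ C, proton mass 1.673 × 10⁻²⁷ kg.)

KE = eV = 1.602 × 10⁻¹⁹ × 3.950 = 6.328 × 10⁻¹⁹ J.
p = √(2mKE) = √(2 × 1.673 × 10⁻²⁷ × 6.328 × 10⁻¹⁹) = 4.601 × 10⁻²³ kg·m/s.
λ = h/p = 6.626 × 10⁻³⁴ / 4.601 × 10⁻²³ = 1.44 × 10⁻¹¹ m = 14.4 pm.

λ = 14.4 pm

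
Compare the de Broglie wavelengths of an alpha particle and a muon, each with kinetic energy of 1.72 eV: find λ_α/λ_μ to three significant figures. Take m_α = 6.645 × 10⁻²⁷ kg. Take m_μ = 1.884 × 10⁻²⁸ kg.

At fixed KE, p = √(2mKE) so λ = h/p ∝ 1/√m.
λ_α/λ_μ = √(m_μ/m_α) = √(1.884 × 10⁻²⁸/6.645 × 10⁻²⁷) = √(0.02835) = 0.168.

λ_α/λ_μ = 0.168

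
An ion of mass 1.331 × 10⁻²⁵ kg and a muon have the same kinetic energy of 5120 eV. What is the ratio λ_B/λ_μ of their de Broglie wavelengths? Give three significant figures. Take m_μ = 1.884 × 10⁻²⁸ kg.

At fixed KE, p = √(2mKE) so λ = h/p ∝ 1/√m.
λ_B/λ_μ = √(m_μ/m_B) = √(1.884 × 10⁻²⁸/1.331 × 10⁻²⁵) = √(1.415 × 10⁻³) = 0.0376.

λ_B/λ_μ = 0.0376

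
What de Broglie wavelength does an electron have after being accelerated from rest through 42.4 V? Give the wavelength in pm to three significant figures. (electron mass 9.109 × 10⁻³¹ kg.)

λ = 188 pm

KE = eV = 1.602 × 10⁻¹⁹ × 42.40 = 6.792 × 10⁻¹⁸ J.
p = √(2mKE) = √(2 × 9.109 × 10⁻³¹ × 6.792 × 10⁻¹⁸) = 3.518 × 10⁻²⁴ kg·m/s.
λ = h/p = 6.626 × 10⁻³⁴ / 3.518 × 10⁻²⁴ = 1.88 × 10⁻¹⁰ m = 188 pm.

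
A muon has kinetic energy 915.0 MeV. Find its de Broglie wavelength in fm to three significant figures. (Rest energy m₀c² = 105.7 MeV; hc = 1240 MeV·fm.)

λ = 1.22 fm

Total energy E = KE + m₀c² = 915.0 + 105.7 = 1020.7 MeV.
(pc)² = E² − (m₀c²)² = (1020.7)² − (105.7)² = 1.031 × 10⁶ MeV², so pc = 1015 MeV.
λ = hc/(pc) = 1240 MeV·fm / 1015 MeV = 1.22 fm.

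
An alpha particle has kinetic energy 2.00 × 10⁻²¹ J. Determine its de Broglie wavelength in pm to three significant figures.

λ = 129 pm

p = √(2mKE) = √(2 × 6.645 × 10⁻²⁷ × 2.000 × 10⁻²¹) = 5.156 × 10⁻²⁴ kg·m/s.
λ = h/p = 6.626 × 10⁻³⁴ / 5.156 × 10⁻²⁴ = 1.29 × 10⁻¹⁰ m = 129 pm.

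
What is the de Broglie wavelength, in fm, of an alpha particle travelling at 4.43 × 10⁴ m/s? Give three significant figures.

p = mv = 6.645 × 10⁻²⁷ × 4.43 × 10⁴ = 2.944 × 10⁻²² kg·m/s.
λ = h/p = 6.626 × 10⁻³⁴ / 2.944 × 10⁻²² = 2.25 × 10⁻¹² m = 2250 fm.

λ = 2250 fm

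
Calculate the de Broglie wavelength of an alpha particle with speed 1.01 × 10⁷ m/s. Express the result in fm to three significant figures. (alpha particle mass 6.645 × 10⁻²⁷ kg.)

p = mv = 6.645 × 10⁻²⁷ × 1.01 × 10⁷ = 6.711 × 10⁻²⁰ kg·m/s.
λ = h/p = 6.626 × 10⁻³⁴ / 6.711 × 10⁻²⁰ = 9.87 × 10⁻¹⁵ m = 9.87 fm.

λ = 9.87 fm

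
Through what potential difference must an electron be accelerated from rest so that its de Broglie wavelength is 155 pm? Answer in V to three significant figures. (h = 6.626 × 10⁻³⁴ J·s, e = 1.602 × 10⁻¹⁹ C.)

V = 62.6 V

p = h/λ = 6.626 × 10⁻³⁴ / 1.550 × 10⁻¹⁰ = 4.275 × 10⁻²⁴ kg·m/s.
KE = p²/(2m) = 1.003 × 10⁻¹⁷ J.
V = KE/e = 1.003 × 10⁻¹⁷ / (1.602 × 10⁻¹⁹) = 62.6 V.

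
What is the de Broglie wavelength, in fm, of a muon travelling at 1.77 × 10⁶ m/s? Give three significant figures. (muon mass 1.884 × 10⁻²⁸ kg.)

p = mv = 1.884 × 10⁻²⁸ × 1.77 × 10⁶ = 3.335 × 10⁻²² kg·m/s.
λ = h/p = 6.626 × 10⁻³⁴ / 3.335 × 10⁻²² = 1.99 × 10⁻¹² m = 1990 fm.

λ = 1990 fm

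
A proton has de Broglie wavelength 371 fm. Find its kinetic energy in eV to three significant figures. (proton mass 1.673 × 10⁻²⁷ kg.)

KE = 5950 eV

p = h/λ = 6.626 × 10⁻³⁴ / 3.710 × 10⁻¹³ = 1.786 × 10⁻²¹ kg·m/s.
KE = p²/(2m) = (1.786 × 10⁻²¹)² / (2 × 1.673 × 10⁻²⁷) = 9.533 × 10⁻¹⁶ J = 5950 eV.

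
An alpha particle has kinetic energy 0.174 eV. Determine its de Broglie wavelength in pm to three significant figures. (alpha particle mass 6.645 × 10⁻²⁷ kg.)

KE = 0.174 eV = 2.787 × 10⁻²⁰ J.
p = √(2mKE) = √(2 × 6.645 × 10⁻²⁷ × 2.787 × 10⁻²⁰) = 1.925 × 10⁻²³ kg·m/s.
λ = h/p = 6.626 × 10⁻³⁴ / 1.925 × 10⁻²³ = 3.44 × 10⁻¹¹ m = 34.4 pm.

λ = 34.4 pm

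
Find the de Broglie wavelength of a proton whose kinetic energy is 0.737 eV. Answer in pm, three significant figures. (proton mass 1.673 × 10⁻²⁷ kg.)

λ = 33.3 pm

KE = 0.737 eV = 1.181 × 10⁻¹⁹ J.
p = √(2mKE) = √(2 × 1.673 × 10⁻²⁷ × 1.181 × 10⁻¹⁹) = 1.988 × 10⁻²³ kg·m/s.
λ = h/p = 6.626 × 10⁻³⁴ / 1.988 × 10⁻²³ = 3.33 × 10⁻¹¹ m = 33.3 pm.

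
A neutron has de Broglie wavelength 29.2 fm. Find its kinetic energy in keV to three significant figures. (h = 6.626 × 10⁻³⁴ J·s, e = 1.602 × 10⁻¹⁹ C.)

KE = 959 keV

p = h/λ = 6.626 × 10⁻³⁴ / 2.920 × 10⁻¹⁴ = 2.269 × 10⁻²⁰ kg·m/s.
KE = p²/(2m) = (2.269 × 10⁻²⁰)² / (2 × 1.675 × 10⁻²⁷) = 1.537 × 10⁻¹³ J = 959 keV.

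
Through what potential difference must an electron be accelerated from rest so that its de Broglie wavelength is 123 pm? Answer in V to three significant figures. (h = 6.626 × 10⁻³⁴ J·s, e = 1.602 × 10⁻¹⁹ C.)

p = h/λ = 6.626 × 10⁻³⁴ / 1.230 × 10⁻¹⁰ = 5.387 × 10⁻²⁴ kg·m/s.
KE = p²/(2m) = 1.593 × 10⁻¹⁷ J.
V = KE/e = 1.593 × 10⁻¹⁷ / (1.602 × 10⁻¹⁹) = 99.4 V.

V = 99.4 V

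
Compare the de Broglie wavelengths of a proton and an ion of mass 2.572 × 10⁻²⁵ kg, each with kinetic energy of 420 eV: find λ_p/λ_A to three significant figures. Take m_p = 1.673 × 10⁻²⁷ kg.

λ_p/λ_A = 12.4

At fixed KE, p = √(2mKE) so λ = h/p ∝ 1/√m.
λ_p/λ_A = √(m_A/m_p) = √(2.572 × 10⁻²⁵/1.673 × 10⁻²⁷) = √(153.7) = 12.4.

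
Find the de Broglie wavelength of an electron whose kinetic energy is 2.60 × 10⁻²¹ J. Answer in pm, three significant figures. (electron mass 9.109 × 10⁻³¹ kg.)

λ = 9630 pm

p = √(2mKE) = √(2 × 9.109 × 10⁻³¹ × 2.600 × 10⁻²¹) = 6.882 × 10⁻²⁶ kg·m/s.
λ = h/p = 6.626 × 10⁻³⁴ / 6.882 × 10⁻²⁶ = 9.63 × 10⁻⁹ m = 9630 pm.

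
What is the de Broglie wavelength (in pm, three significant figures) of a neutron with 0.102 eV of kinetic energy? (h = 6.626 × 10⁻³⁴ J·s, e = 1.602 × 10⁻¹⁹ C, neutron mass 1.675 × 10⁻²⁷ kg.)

λ = 89.6 pm

KE = 0.102 eV = 1.634 × 10⁻²⁰ J.
p = √(2mKE) = √(2 × 1.675 × 10⁻²⁷ × 1.634 × 10⁻²⁰) = 7.399 × 10⁻²⁴ kg·m/s.
λ = h/p = 6.626 × 10⁻³⁴ / 7.399 × 10⁻²⁴ = 8.96 × 10⁻¹¹ m = 89.6 pm.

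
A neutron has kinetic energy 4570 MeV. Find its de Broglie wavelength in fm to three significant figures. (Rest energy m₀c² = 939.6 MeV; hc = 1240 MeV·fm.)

Total energy E = KE + m₀c² = 4570 + 939.6 = 5509.6 MeV.
(pc)² = E² − (m₀c²)² = (5509.6)² − (939.6)² = 2.947 × 10⁷ MeV², so pc = 5429 MeV.
λ = hc/(pc) = 1240 MeV·fm / 5429 MeV = 0.228 fm.

λ = 0.228 fm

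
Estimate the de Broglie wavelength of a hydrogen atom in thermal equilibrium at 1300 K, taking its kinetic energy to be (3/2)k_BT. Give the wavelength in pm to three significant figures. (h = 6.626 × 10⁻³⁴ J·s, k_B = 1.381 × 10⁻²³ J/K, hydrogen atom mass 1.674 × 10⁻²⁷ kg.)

λ = 69.8 pm

KE = (3/2)k_BT = 1.5 × 1.381 × 10⁻²³ × 1300 = 2.693 × 10⁻²⁰ J.
p = √(2mKE) = √(2 × 1.674 × 10⁻²⁷ × 2.693 × 10⁻²⁰) = 9.495 × 10⁻²⁴ kg·m/s.
λ = h/p = 6.98 × 10⁻¹¹ m = 69.8 pm.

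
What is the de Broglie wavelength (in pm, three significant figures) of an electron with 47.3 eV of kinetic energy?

λ = 178 pm

KE = 47.3 eV = 7.577 × 10⁻¹⁸ J.
p = √(2mKE) = √(2 × 9.109 × 10⁻³¹ × 7.577 × 10⁻¹⁸) = 3.715 × 10⁻²⁴ kg·m/s.
λ = h/p = 6.626 × 10⁻³⁴ / 3.715 × 10⁻²⁴ = 1.78 × 10⁻¹⁰ m = 178 pm.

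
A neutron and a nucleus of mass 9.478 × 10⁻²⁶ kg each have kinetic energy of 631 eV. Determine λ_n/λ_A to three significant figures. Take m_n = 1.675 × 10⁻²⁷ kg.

λ_n/λ_A = 7.52

At fixed KE, p = √(2mKE) so λ = h/p ∝ 1/√m.
λ_n/λ_A = √(m_A/m_n) = √(9.478 × 10⁻²⁶/1.675 × 10⁻²⁷) = √(56.59) = 7.52.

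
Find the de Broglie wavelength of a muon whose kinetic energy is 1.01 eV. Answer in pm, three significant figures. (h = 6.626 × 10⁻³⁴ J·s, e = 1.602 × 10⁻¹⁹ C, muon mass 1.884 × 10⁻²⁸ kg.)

KE = 1.01 eV = 1.618 × 10⁻¹⁹ J.
p = √(2mKE) = √(2 × 1.884 × 10⁻²⁸ × 1.618 × 10⁻¹⁹) = 7.808 × 10⁻²⁴ kg·m/s.
λ = h/p = 6.626 × 10⁻³⁴ / 7.808 × 10⁻²⁴ = 8.49 × 10⁻¹¹ m = 84.9 pm.

λ = 84.9 pm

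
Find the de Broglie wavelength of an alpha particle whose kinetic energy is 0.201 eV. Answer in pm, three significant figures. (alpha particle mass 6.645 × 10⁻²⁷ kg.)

KE = 0.201 eV = 3.220 × 10⁻²⁰ J.
p = √(2mKE) = √(2 × 6.645 × 10⁻²⁷ × 3.220 × 10⁻²⁰) = 2.069 × 10⁻²³ kg·m/s.
λ = h/p = 6.626 × 10⁻³⁴ / 2.069 × 10⁻²³ = 3.20 × 10⁻¹¹ m = 32.0 pm.

λ = 32.0 pm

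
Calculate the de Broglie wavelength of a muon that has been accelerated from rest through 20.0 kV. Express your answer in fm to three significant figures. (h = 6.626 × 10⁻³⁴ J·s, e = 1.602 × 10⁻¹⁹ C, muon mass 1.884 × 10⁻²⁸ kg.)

λ = 603 fm

KE = eV = 1.602 × 10⁻¹⁹ × 2.000 × 10⁴ = 3.204 × 10⁻¹⁵ J.
p = √(2mKE) = √(2 × 1.884 × 10⁻²⁸ × 3.204 × 10⁻¹⁵) = 1.099 × 10⁻²¹ kg·m/s.
λ = h/p = 6.626 × 10⁻³⁴ / 1.099 × 10⁻²¹ = 6.03 × 10⁻¹³ m = 603 fm.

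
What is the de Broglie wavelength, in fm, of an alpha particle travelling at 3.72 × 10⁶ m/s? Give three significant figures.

p = mv = 6.645 × 10⁻²⁷ × 3.72 × 10⁶ = 2.472 × 10⁻²⁰ kg·m/s.
λ = h/p = 6.626 × 10⁻³⁴ / 2.472 × 10⁻²⁰ = 2.68 × 10⁻¹⁴ m = 26.8 fm.

λ = 26.8 fm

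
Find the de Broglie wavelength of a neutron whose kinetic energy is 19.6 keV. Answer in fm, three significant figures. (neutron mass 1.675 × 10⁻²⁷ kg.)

λ = 204 fm

KE = 19.6 keV = 3.140 × 10⁻¹⁵ J.
p = √(2mKE) = √(2 × 1.675 × 10⁻²⁷ × 3.140 × 10⁻¹⁵) = 3.243 × 10⁻²¹ kg·m/s.
λ = h/p = 6.626 × 10⁻³⁴ / 3.243 × 10⁻²¹ = 2.04 × 10⁻¹³ m = 204 fm.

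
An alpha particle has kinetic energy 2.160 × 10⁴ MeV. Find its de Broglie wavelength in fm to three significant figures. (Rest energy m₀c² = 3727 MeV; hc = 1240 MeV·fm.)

Total energy E = KE + m₀c² = 2.160 × 10⁴ + 3727 = 25327 MeV.
(pc)² = E² − (m₀c²)² = (25327)² − (3727)² = 6.276 × 10⁸ MeV², so pc = 2.505 × 10⁴ MeV.
λ = hc/(pc) = 1240 MeV·fm / 2.505 × 10⁴ MeV = 0.0495 fm.

λ = 0.0495 fm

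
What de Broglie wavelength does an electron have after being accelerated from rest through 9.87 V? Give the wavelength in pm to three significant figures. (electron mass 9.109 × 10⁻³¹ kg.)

KE = eV = 1.602 × 10⁻¹⁹ × 9.870 = 1.581 × 10⁻¹⁸ J.
p = √(2mKE) = √(2 × 9.109 × 10⁻³¹ × 1.581 × 10⁻¹⁸) = 1.697 × 10⁻²⁴ kg·m/s.
λ = h/p = 6.626 × 10⁻³⁴ / 1.697 × 10⁻²⁴ = 3.90 × 10⁻¹⁰ m = 390 pm.

λ = 390 pm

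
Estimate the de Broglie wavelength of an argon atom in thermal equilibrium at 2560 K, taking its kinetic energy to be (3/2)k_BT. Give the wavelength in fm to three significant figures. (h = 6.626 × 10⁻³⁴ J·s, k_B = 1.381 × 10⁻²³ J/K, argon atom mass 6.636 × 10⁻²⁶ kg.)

KE = (3/2)k_BT = 1.5 × 1.381 × 10⁻²³ × 2560 = 5.303 × 10⁻²⁰ J.
p = √(2mKE) = √(2 × 6.636 × 10⁻²⁶ × 5.303 × 10⁻²⁰) = 8.389 × 10⁻²³ kg·m/s.
λ = h/p = 7.90 × 10⁻¹² m = 7900 fm.

λ = 7900 fm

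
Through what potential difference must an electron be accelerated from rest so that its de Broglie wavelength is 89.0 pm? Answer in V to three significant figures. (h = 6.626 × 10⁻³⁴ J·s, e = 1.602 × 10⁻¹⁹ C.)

V = 190 V

p = h/λ = 6.626 × 10⁻³⁴ / 8.900 × 10⁻¹¹ = 7.445 × 10⁻²⁴ kg·m/s.
KE = p²/(2m) = 3.042 × 10⁻¹⁷ J.
V = KE/e = 3.042 × 10⁻¹⁷ / (1.602 × 10⁻¹⁹) = 190 V.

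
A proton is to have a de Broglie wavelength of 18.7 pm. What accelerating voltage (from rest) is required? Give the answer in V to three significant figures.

p = h/λ = 6.626 × 10⁻³⁴ / 1.870 × 10⁻¹¹ = 3.543 × 10⁻²³ kg·m/s.
KE = p²/(2m) = 3.752 × 10⁻¹⁹ J.
V = KE/e = 3.752 × 10⁻¹⁹ / (1.602 × 10⁻¹⁹) = 2.34 V.

V = 2.34 V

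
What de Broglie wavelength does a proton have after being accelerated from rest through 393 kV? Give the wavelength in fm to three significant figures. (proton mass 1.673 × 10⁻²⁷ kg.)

KE = eV = 1.602 × 10⁻¹⁹ × 3.930 × 10⁵ = 6.296 × 10⁻¹⁴ J.
p = √(2mKE) = √(2 × 1.673 × 10⁻²⁷ × 6.296 × 10⁻¹⁴) = 1.451 × 10⁻²⁰ kg·m/s.
λ = h/p = 6.626 × 10⁻³⁴ / 1.451 × 10⁻²⁰ = 4.57 × 10⁻¹⁴ m = 45.7 fm.

λ = 45.7 fm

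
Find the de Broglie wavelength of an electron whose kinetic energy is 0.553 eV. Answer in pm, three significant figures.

KE = 0.553 eV = 8.859 × 10⁻²⁰ J.
p = √(2mKE) = √(2 × 9.109 × 10⁻³¹ × 8.859 × 10⁻²⁰) = 4.017 × 10⁻²⁵ kg·m/s.
λ = h/p = 6.626 × 10⁻³⁴ / 4.017 × 10⁻²⁵ = 1.65 × 10⁻⁹ m = 1650 pm.

λ = 1650 pm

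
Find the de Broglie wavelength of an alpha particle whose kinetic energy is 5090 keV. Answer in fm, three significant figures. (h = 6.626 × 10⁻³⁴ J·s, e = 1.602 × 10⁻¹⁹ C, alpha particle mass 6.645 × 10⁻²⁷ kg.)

KE = 5090 keV = 8.154 × 10⁻¹³ J.
p = √(2mKE) = √(2 × 6.645 × 10⁻²⁷ × 8.154 × 10⁻¹³) = 1.041 × 10⁻¹⁹ kg·m/s.
λ = h/p = 6.626 × 10⁻³⁴ / 1.041 × 10⁻¹⁹ = 6.37 × 10⁻¹⁵ m = 6.37 fm.

λ = 6.37 fm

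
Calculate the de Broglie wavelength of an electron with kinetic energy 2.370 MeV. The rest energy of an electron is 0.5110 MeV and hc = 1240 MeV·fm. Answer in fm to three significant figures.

λ = 437 fm

Total energy E = KE + m₀c² = 2.370 + 0.5110 = 2.8810 MeV.
(pc)² = E² − (m₀c²)² = (2.8810)² − (0.5110)² = 8.039 MeV², so pc = 2.835 MeV.
λ = hc/(pc) = 1240 MeV·fm / 2.835 MeV = 437 fm.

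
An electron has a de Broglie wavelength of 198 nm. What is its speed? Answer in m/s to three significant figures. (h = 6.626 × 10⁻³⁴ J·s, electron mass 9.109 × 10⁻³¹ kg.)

p = h/λ = 6.626 × 10⁻³⁴ / 1.980 × 10⁻⁷ = 3.346 × 10⁻²⁷ kg·m/s.
v = p/m = 3.346 × 10⁻²⁷ / 9.109 × 10⁻³¹ = 3.67 × 10³ m/s = 3670 m/s.

v = 3670 m/s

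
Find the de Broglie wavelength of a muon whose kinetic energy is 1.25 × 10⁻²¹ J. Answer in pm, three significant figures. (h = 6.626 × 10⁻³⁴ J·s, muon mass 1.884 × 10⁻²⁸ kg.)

p = √(2mKE) = √(2 × 1.884 × 10⁻²⁸ × 1.250 × 10⁻²¹) = 6.863 × 10⁻²⁵ kg·m/s.
λ = h/p = 6.626 × 10⁻³⁴ / 6.863 × 10⁻²⁵ = 9.65 × 10⁻¹⁰ m = 965 pm.

λ = 965 pm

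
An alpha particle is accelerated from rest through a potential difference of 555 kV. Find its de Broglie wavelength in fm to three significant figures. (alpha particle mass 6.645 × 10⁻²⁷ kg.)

λ = 13.6 fm

KE = 2eV = 2 × 1.602 × 10⁻¹⁹ × 5.550 × 10⁵ = 1.778 × 10⁻¹³ J.
p = √(2mKE) = √(2 × 6.645 × 10⁻²⁷ × 1.778 × 10⁻¹³) = 4.861 × 10⁻²⁰ kg·m/s.
λ = h/p = 6.626 × 10⁻³⁴ / 4.861 × 10⁻²⁰ = 1.36 × 10⁻¹⁴ m = 13.6 fm.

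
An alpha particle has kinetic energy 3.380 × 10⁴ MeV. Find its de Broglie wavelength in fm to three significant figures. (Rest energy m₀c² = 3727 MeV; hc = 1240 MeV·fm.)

Total energy E = KE + m₀c² = 3.380 × 10⁴ + 3727 = 37527 MeV.
(pc)² = E² − (m₀c²)² = (37527)² − (3727)² = 1.394 × 10⁹ MeV², so pc = 3.734 × 10⁴ MeV.
λ = hc/(pc) = 1240 MeV·fm / 3.734 × 10⁴ MeV = 0.0332 fm.

λ = 0.0332 fm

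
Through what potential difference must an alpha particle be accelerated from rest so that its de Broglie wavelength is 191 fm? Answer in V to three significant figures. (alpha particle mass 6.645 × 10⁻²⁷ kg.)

p = h/λ = 6.626 × 10⁻³⁴ / 1.910 × 10⁻¹³ = 3.469 × 10⁻²¹ kg·m/s.
KE = p²/(2m) = 9.055 × 10⁻¹⁶ J.
V = KE/2e = 9.055 × 10⁻¹⁶ / (2 × 1.602 × 10⁻¹⁹) = 2830 V.

V = 2830 V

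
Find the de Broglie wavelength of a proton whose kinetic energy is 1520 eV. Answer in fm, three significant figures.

λ = 734 fm

KE = 1520 eV = 2.435 × 10⁻¹⁶ J.
p = √(2mKE) = √(2 × 1.673 × 10⁻²⁷ × 2.435 × 10⁻¹⁶) = 9.026 × 10⁻²² kg·m/s.
λ = h/p = 6.626 × 10⁻³⁴ / 9.026 × 10⁻²² = 7.34 × 10⁻¹³ m = 734 fm.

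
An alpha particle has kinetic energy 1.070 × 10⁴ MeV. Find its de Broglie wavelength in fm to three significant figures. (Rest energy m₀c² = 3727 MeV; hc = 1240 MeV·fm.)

Total energy E = KE + m₀c² = 1.070 × 10⁴ + 3727 = 14427 MeV.
(pc)² = E² − (m₀c²)² = (14427)² − (3727)² = 1.942 × 10⁸ MeV², so pc = 1.394 × 10⁴ MeV.
λ = hc/(pc) = 1240 MeV·fm / 1.394 × 10⁴ MeV = 0.0890 fm.

λ = 0.0890 fm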